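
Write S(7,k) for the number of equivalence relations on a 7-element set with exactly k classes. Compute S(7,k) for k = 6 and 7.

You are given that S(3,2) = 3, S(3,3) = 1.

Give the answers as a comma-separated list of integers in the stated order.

[4] T[4,3]:3*1+3=6 · T[4,4]:4*0+1=1
[5] T[5,4]:4*1+6=10 · T[5,5]:5*0+1=1
[6] T[6,5]:5*1+10=15 · T[6,6]:6*0+1=1
[7] T[7,6]:6*1+15=21 · T[7,7]:7*0+1=1
Read S(7,6) = 21, S(7,7) = 1.

21, 1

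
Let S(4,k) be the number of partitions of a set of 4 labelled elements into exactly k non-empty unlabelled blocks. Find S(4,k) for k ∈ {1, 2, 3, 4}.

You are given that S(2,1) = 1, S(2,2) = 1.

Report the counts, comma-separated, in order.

@3  (3,1):1·1+0→1, (3,2):1·2+1→3, (3,3):0·3+1→1
@4  (4,1):1·1+0→1, (4,2):3·2+1→7, (4,3):1·3+3→6, (4,4):0·4+1→1
Read S(4,1) = 1, S(4,2) = 7, S(4,3) = 6, S(4,4) = 1.

1, 7, 6, 1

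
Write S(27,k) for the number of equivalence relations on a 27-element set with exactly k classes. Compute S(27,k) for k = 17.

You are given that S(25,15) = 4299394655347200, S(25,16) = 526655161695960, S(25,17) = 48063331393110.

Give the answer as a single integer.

i=26: T(26,16)=4299394655347200+16·526655161695960=12725877242482560 | T(26,17)=526655161695960+17·48063331393110=1343731795378830
i=27: T(27,17)=12725877242482560+17·1343731795378830=35569317763922670
Read S(27,17) = 35569317763922670.

35569317763922670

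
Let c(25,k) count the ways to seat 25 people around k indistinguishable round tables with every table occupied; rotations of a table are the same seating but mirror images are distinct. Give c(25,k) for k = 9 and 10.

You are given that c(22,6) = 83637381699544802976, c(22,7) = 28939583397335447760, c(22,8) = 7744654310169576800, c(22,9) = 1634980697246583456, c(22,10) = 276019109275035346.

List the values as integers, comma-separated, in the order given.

@23  (23,7):28939583397335447760·22+83637381699544802976→720308216440924653696, (23,8):7744654310169576800·22+28939583397335447760→199321978221066137360, (23,9):1634980697246583456·22+7744654310169576800→43714229649594412832, (23,10):276019109275035346·22+1634980697246583456→7707401101297361068
@24  (24,8):199321978221066137360·23+720308216440924653696→5304713715525445812976, (24,9):43714229649594412832·23+199321978221066137360→1204749260161737632496, (24,10):7707401101297361068·23+43714229649594412832→220984454979433717396
@25  (25,9):1204749260161737632496·24+5304713715525445812976→34218695959407148992880, (25,10):220984454979433717396·24+1204749260161737632496→6508376179668146850000
Read c(25,9) = 34218695959407148992880, c(25,10) = 6508376179668146850000.

34218695959407148992880, 6508376179668146850000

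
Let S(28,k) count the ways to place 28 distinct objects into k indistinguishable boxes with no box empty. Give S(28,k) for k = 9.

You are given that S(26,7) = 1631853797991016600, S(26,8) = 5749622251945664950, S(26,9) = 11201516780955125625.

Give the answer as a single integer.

1006698291338432496375

i=27: T(27,8)=1631853797991016600+8·5749622251945664950=47628831813556336200 | T(27,9)=5749622251945664950+9·11201516780955125625=106563273280541795575
i=28: T(28,9)=47628831813556336200+9·106563273280541795575=1006698291338432496375
Read S(28,9) = 1006698291338432496375.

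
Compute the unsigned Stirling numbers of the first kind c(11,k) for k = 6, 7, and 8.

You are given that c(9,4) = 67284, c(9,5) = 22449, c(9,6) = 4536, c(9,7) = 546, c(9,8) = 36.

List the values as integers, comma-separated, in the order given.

902055, 157773, 18150

r10: T_10,5=9×22449+67284=269325; T_10,6=9×4536+22449=63273; T_10,7=9×546+4536=9450; T_10,8=9×36+546=870
r11: T_11,6=10×63273+269325=902055; T_11,7=10×9450+63273=157773; T_11,8=10×870+9450=18150
Read c(11,6) = 902055, c(11,7) = 157773, c(11,8) = 18150.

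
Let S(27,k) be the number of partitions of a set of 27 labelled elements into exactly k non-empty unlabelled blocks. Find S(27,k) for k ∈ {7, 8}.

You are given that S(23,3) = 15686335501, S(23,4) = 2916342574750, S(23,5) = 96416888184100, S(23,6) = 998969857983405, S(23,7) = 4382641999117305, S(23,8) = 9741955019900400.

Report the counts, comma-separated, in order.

r24: T_24,4=4×2916342574750+15686335501=11681056634501; T_24,5=5×96416888184100+2916342574750=485000783495250; T_24,6=6×998969857983405+96416888184100=6090236036084530; T_24,7=7×4382641999117305+998969857983405=31677463851804540; T_24,8=8×9741955019900400+4382641999117305=82318282158320505
r25: T_25,5=5×485000783495250+11681056634501=2436684974110751; T_25,6=6×6090236036084530+485000783495250=37026417000002430; T_25,7=7×31677463851804540+6090236036084530=227832482998716310; T_25,8=8×82318282158320505+31677463851804540=690223721118368580
r26: T_26,6=6×37026417000002430+2436684974110751=224595186974125331; T_26,7=7×227832482998716310+37026417000002430=1631853797991016600; T_26,8=8×690223721118368580+227832482998716310=5749622251945664950
r27: T_27,7=7×1631853797991016600+224595186974125331=11647571772911241531; T_27,8=8×5749622251945664950+1631853797991016600=47628831813556336200
Read S(27,7) = 11647571772911241531, S(27,8) = 47628831813556336200.

11647571772911241531, 47628831813556336200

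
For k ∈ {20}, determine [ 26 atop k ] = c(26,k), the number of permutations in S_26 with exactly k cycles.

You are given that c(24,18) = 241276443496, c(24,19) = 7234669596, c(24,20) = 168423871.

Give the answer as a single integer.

696829576300

r25: T_25,19=24×7234669596+241276443496=414908513800; T_25,20=24×168423871+7234669596=11276842500
r26: T_26,20=25×11276842500+414908513800=696829576300
Read c(26,20) = 696829576300.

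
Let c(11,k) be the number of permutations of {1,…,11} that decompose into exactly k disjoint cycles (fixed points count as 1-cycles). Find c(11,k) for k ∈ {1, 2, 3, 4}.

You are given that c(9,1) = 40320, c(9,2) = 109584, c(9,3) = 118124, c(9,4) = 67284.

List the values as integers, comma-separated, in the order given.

r10: T_10,1=9×40320+0=362880; T_10,2=9×109584+40320=1026576; T_10,3=9×118124+109584=1172700; T_10,4=9×67284+118124=723680
r11: T_11,1=10×362880+0=3628800; T_11,2=10×1026576+362880=10628640; T_11,3=10×1172700+1026576=12753576; T_11,4=10×723680+1172700=8409500
Read c(11,1) = 3628800, c(11,2) = 10628640, c(11,3) = 12753576, c(11,4) = 8409500.

3628800, 10628640, 12753576, 8409500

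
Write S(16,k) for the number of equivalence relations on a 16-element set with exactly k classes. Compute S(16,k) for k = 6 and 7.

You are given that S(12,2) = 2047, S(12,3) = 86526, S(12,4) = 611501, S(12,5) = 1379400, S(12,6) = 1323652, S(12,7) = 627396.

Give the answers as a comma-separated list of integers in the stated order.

2734926558, 3281882604

r13: T_13,3=3×86526+2047=261625; T_13,4=4×611501+86526=2532530; T_13,5=5×1379400+611501=7508501; T_13,6=6×1323652+1379400=9321312; T_13,7=7×627396+1323652=5715424
r14: T_14,4=4×2532530+261625=10391745; T_14,5=5×7508501+2532530=40075035; T_14,6=6×9321312+7508501=63436373; T_14,7=7×5715424+9321312=49329280
r15: T_15,5=5×40075035+10391745=210766920; T_15,6=6×63436373+40075035=420693273; T_15,7=7×49329280+63436373=408741333
r16: T_16,6=6×420693273+210766920=2734926558; T_16,7=7×408741333+420693273=3281882604
Read S(16,6) = 2734926558, S(16,7) = 3281882604.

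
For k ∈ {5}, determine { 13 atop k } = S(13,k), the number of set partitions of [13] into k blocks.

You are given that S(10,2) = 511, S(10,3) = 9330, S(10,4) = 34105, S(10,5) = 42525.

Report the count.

7508501

r11: T_11,3=3×9330+511=28501; T_11,4=4×34105+9330=145750; T_11,5=5×42525+34105=246730
r12: T_12,4=4×145750+28501=611501; T_12,5=5×246730+145750=1379400
r13: T_13,5=5×1379400+611501=7508501
Read S(13,5) = 7508501.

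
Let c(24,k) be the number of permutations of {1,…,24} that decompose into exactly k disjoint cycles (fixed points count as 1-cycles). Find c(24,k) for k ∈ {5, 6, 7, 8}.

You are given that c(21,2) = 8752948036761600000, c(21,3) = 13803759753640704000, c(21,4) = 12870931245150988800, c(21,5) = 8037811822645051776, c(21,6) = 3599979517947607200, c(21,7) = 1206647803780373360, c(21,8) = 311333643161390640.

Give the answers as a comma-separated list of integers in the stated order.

105005310755917452984576, 50779532534302850198976, 18588776355051949776576, 5304713715525445812976

row 22: T[22][3]=21·13803759753640704000+8752948036761600000=298631902863216384000  T[22][4]=21·12870931245150988800+13803759753640704000=284093315901811468800  T[22][5]=21·8037811822645051776+12870931245150988800=181664979520697076096  T[22][6]=21·3599979517947607200+8037811822645051776=83637381699544802976  T[22][7]=21·1206647803780373360+3599979517947607200=28939583397335447760  T[22][8]=21·311333643161390640+1206647803780373360=7744654310169576800
row 23: T[23][4]=22·284093315901811468800+298631902863216384000=6548684852703068697600  T[23][5]=22·181664979520697076096+284093315901811468800=4280722865357147142912  T[23][6]=22·83637381699544802976+181664979520697076096=2021687376910682741568  T[23][7]=22·28939583397335447760+83637381699544802976=720308216440924653696  T[23][8]=22·7744654310169576800+28939583397335447760=199321978221066137360
row 24: T[24][5]=23·4280722865357147142912+6548684852703068697600=105005310755917452984576  T[24][6]=23·2021687376910682741568+4280722865357147142912=50779532534302850198976  T[24][7]=23·720308216440924653696+2021687376910682741568=18588776355051949776576  T[24][8]=23·199321978221066137360+720308216440924653696=5304713715525445812976
Read c(24,5) = 105005310755917452984576, c(24,6) = 50779532534302850198976, c(24,7) = 18588776355051949776576, c(24,8) = 5304713715525445812976.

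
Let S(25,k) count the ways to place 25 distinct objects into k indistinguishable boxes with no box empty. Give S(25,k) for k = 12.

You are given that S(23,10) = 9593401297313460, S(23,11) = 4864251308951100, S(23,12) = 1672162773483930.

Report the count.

362262620784874680

row 24: T[24][11]=11·4864251308951100+9593401297313460=63100165695775560  T[24][12]=12·1672162773483930+4864251308951100=24930204590758260
row 25: T[25][12]=12·24930204590758260+63100165695775560=362262620784874680
Read S(25,12) = 362262620784874680.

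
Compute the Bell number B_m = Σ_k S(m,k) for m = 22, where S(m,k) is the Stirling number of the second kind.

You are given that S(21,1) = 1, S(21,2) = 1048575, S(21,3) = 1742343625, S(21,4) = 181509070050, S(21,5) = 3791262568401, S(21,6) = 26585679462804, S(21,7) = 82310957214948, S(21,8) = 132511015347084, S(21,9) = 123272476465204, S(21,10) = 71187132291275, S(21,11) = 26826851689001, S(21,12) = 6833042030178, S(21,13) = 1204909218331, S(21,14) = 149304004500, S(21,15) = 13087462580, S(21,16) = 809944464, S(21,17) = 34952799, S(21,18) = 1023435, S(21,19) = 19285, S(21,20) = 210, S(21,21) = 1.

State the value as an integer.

row 22: T[22][1]=1·1+0=1  T[22][2]=2·1048575+1=2097151  T[22][3]=3·1742343625+1048575=5228079450  T[22][4]=4·181509070050+1742343625=727778623825  T[22][5]=5·3791262568401+181509070050=19137821912055  T[22][6]=6·26585679462804+3791262568401=163305339345225  T[22][7]=7·82310957214948+26585679462804=602762379967440  T[22][8]=8·132511015347084+82310957214948=1142399079991620  T[22][9]=9·123272476465204+132511015347084=1241963303533920  T[22][10]=10·71187132291275+123272476465204=835143799377954  T[22][11]=11·26826851689001+71187132291275=366282500870286  T[22][12]=12·6833042030178+26826851689001=108823356051137  T[22][13]=13·1204909218331+6833042030178=22496861868481  T[22][14]=14·149304004500+1204909218331=3295165281331  T[22][15]=15·13087462580+149304004500=345615943200  T[22][16]=16·809944464+13087462580=26046574004  T[22][17]=17·34952799+809944464=1404142047  T[22][18]=18·1023435+34952799=53374629  T[22][19]=19·19285+1023435=1389850  T[22][20]=20·210+19285=23485  T[22][21]=21·1+210=231  T[22][22]=22·0+1=1
B_22 = ΣS(22,k) = 1+2097151+5228079450+727778623825+19137821912055+163305339345225+602762379967440+1142399079991620+1241963303533920+835143799377954+366282500870286+108823356051137+22496861868481+3295165281331+345615943200+26046574004+1404142047+53374629+1389850+23485+231+1 = 4506715738447323

4506715738447323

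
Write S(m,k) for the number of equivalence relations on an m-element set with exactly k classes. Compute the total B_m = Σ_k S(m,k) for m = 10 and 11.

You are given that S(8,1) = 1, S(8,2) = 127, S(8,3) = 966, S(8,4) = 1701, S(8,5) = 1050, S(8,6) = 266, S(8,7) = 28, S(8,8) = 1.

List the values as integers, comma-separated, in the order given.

115975, 678570

@9  (9,1):1·1+0→1, (9,2):127·2+1→255, (9,3):966·3+127→3025, (9,4):1701·4+966→7770, (9,5):1050·5+1701→6951, (9,6):266·6+1050→2646, (9,7):28·7+266→462, (9,8):1·8+28→36, (9,9):0·9+1→1
@10  (10,1):1·1+0→1, (10,2):255·2+1→511, (10,3):3025·3+255→9330, (10,4):7770·4+3025→34105, (10,5):6951·5+7770→42525, (10,6):2646·6+6951→22827, (10,7):462·7+2646→5880, (10,8):36·8+462→750, (10,9):1·9+36→45, (10,10):0·10+1→1
@11  (11,1):1·1+0→1, (11,2):511·2+1→1023, (11,3):9330·3+511→28501, (11,4):34105·4+9330→145750, (11,5):42525·5+34105→246730, (11,6):22827·6+42525→179487, (11,7):5880·7+22827→63987, (11,8):750·8+5880→11880, (11,9):45·9+750→1155, (11,10):1·10+45→55, (11,11):0·11+1→1
B_10 = ΣS(10,k) = 1+511+9330+34105+42525+22827+5880+750+45+1 = 115975
B_11 = ΣS(11,k) = 1+1023+28501+145750+246730+179487+63987+11880+1155+55+1 = 678570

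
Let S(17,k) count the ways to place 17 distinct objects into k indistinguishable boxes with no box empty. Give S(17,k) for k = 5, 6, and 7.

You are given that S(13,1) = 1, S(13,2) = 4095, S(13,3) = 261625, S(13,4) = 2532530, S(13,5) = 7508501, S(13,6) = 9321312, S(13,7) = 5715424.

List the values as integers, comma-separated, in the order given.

5652751651, 17505749898, 25708104786

i=14: T(14,2)=1+2·4095=8191 | T(14,3)=4095+3·261625=788970 | T(14,4)=261625+4·2532530=10391745 | T(14,5)=2532530+5·7508501=40075035 | T(14,6)=7508501+6·9321312=63436373 | T(14,7)=9321312+7·5715424=49329280
i=15: T(15,3)=8191+3·788970=2375101 | T(15,4)=788970+4·10391745=42355950 | T(15,5)=10391745+5·40075035=210766920 | T(15,6)=40075035+6·63436373=420693273 | T(15,7)=63436373+7·49329280=408741333
i=16: T(16,4)=2375101+4·42355950=171798901 | T(16,5)=42355950+5·210766920=1096190550 | T(16,6)=210766920+6·420693273=2734926558 | T(16,7)=420693273+7·408741333=3281882604
i=17: T(17,5)=171798901+5·1096190550=5652751651 | T(17,6)=1096190550+6·2734926558=17505749898 | T(17,7)=2734926558+7·3281882604=25708104786
Read S(17,5) = 5652751651, S(17,6) = 17505749898, S(17,7) = 25708104786.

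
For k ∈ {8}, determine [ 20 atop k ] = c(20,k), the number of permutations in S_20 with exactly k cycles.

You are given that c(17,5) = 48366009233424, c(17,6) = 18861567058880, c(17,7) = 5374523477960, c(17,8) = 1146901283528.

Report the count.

@18  (18,6):18861567058880·17+48366009233424→369012649234384, (18,7):5374523477960·17+18861567058880→110228466184200, (18,8):1146901283528·17+5374523477960→24871845297936
@19  (19,7):110228466184200·18+369012649234384→2353125040549984, (19,8):24871845297936·18+110228466184200→557921681547048
@20  (20,8):557921681547048·19+2353125040549984→12953636989943896
Read c(20,8) = 12953636989943896.

12953636989943896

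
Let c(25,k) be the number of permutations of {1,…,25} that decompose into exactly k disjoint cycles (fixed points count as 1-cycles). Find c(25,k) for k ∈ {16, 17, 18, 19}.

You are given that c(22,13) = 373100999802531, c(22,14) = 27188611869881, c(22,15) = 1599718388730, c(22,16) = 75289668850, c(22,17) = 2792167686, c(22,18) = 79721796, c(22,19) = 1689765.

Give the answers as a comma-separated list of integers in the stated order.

5700586321864500, 290886679867135, 12191224980000, 414908513800

@23  (23,14):27188611869881·22+373100999802531→971250460939913, (23,15):1599718388730·22+27188611869881→62382416421941, (23,16):75289668850·22+1599718388730→3256091103430, (23,17):2792167686·22+75289668850→136717357942, (23,18):79721796·22+2792167686→4546047198, (23,19):1689765·22+79721796→116896626
@24  (24,15):62382416421941·23+971250460939913→2406046038644556, (24,16):3256091103430·23+62382416421941→137272511800831, (24,17):136717357942·23+3256091103430→6400590336096, (24,18):4546047198·23+136717357942→241276443496, (24,19):116896626·23+4546047198→7234669596
@25  (25,16):137272511800831·24+2406046038644556→5700586321864500, (25,17):6400590336096·24+137272511800831→290886679867135, (25,18):241276443496·24+6400590336096→12191224980000, (25,19):7234669596·24+241276443496→414908513800
Read c(25,16) = 5700586321864500, c(25,17) = 290886679867135, c(25,18) = 12191224980000, c(25,19) = 414908513800.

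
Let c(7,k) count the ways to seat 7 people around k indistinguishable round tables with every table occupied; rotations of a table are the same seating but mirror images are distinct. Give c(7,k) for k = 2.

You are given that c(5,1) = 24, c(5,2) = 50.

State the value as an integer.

1764

row 6: T[6][1]=5·24+0=120  T[6][2]=5·50+24=274
row 7: T[7][2]=6·274+120=1764
Read c(7,2) = 1764.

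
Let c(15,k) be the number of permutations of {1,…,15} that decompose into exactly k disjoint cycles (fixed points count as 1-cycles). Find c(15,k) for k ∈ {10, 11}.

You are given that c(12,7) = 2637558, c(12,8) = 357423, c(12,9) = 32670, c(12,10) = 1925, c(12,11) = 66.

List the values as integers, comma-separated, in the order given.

r13: T_13,8=12×357423+2637558=6926634; T_13,9=12×32670+357423=749463; T_13,10=12×1925+32670=55770; T_13,11=12×66+1925=2717
r14: T_14,9=13×749463+6926634=16669653; T_14,10=13×55770+749463=1474473; T_14,11=13×2717+55770=91091
r15: T_15,10=14×1474473+16669653=37312275; T_15,11=14×91091+1474473=2749747
Read c(15,10) = 37312275, c(15,11) = 2749747.

37312275, 2749747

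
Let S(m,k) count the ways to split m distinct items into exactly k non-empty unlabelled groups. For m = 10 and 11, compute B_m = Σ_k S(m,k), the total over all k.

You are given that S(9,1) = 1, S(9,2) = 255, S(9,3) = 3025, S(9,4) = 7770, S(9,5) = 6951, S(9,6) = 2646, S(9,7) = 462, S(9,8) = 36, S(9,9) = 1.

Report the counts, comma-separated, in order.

r10: T_10,1=1×1+0=1; T_10,2=2×255+1=511; T_10,3=3×3025+255=9330; T_10,4=4×7770+3025=34105; T_10,5=5×6951+7770=42525; T_10,6=6×2646+6951=22827; T_10,7=7×462+2646=5880; T_10,8=8×36+462=750; T_10,9=9×1+36=45; T_10,10=10×0+1=1
r11: T_11,1=1×1+0=1; T_11,2=2×511+1=1023; T_11,3=3×9330+511=28501; T_11,4=4×34105+9330=145750; T_11,5=5×42525+34105=246730; T_11,6=6×22827+42525=179487; T_11,7=7×5880+22827=63987; T_11,8=8×750+5880=11880; T_11,9=9×45+750=1155; T_11,10=10×1+45=55; T_11,11=11×0+1=1
B_10 = ΣS(10,k) = 1+511+9330+34105+42525+22827+5880+750+45+1 = 115975
B_11 = ΣS(11,k) = 1+1023+28501+145750+246730+179487+63987+11880+1155+55+1 = 678570

115975, 678570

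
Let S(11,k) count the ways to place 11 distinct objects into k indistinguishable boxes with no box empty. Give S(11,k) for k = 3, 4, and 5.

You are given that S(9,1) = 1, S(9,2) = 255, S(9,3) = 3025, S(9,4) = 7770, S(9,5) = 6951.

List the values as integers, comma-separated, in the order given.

r10: T_10,2=2×255+1=511; T_10,3=3×3025+255=9330; T_10,4=4×7770+3025=34105; T_10,5=5×6951+7770=42525
r11: T_11,3=3×9330+511=28501; T_11,4=4×34105+9330=145750; T_11,5=5×42525+34105=246730
Read S(11,3) = 28501, S(11,4) = 145750, S(11,5) = 246730.

28501, 145750, 246730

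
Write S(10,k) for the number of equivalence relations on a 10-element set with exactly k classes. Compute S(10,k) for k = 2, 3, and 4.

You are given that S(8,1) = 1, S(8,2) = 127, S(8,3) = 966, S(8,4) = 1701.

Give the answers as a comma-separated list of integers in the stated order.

row 9: T[9][1]=1·1+0=1  T[9][2]=2·127+1=255  T[9][3]=3·966+127=3025  T[9][4]=4·1701+966=7770
row 10: T[10][2]=2·255+1=511  T[10][3]=3·3025+255=9330  T[10][4]=4·7770+3025=34105
Read S(10,2) = 511, S(10,3) = 9330, S(10,4) = 34105.

511, 9330, 34105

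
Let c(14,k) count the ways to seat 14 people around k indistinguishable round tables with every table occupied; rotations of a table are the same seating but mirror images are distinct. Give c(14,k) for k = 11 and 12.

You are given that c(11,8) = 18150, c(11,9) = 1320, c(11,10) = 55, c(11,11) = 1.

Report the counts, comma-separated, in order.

r12: T_12,9=11×1320+18150=32670; T_12,10=11×55+1320=1925; T_12,11=11×1+55=66; T_12,12=11×0+1=1
r13: T_13,10=12×1925+32670=55770; T_13,11=12×66+1925=2717; T_13,12=12×1+66=78
r14: T_14,11=13×2717+55770=91091; T_14,12=13×78+2717=3731
Read c(14,11) = 91091, c(14,12) = 3731.

91091, 3731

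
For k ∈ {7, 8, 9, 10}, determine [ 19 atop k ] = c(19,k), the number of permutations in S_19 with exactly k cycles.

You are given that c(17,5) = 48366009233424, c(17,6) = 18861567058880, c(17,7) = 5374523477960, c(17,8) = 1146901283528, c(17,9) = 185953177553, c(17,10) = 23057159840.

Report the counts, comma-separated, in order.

@18  (18,6):18861567058880·17+48366009233424→369012649234384, (18,7):5374523477960·17+18861567058880→110228466184200, (18,8):1146901283528·17+5374523477960→24871845297936, (18,9):185953177553·17+1146901283528→4308105301929, (18,10):23057159840·17+185953177553→577924894833
@19  (19,7):110228466184200·18+369012649234384→2353125040549984, (19,8):24871845297936·18+110228466184200→557921681547048, (19,9):4308105301929·18+24871845297936→102417740732658, (19,10):577924894833·18+4308105301929→14710753408923
Read c(19,7) = 2353125040549984, c(19,8) = 557921681547048, c(19,9) = 102417740732658, c(19,10) = 14710753408923.

2353125040549984, 557921681547048, 102417740732658, 14710753408923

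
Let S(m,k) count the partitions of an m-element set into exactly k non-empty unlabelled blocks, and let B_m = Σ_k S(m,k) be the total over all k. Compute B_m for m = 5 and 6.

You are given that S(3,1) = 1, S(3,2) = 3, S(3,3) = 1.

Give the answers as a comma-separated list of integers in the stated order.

@4  (4,1):1·1+0→1, (4,2):3·2+1→7, (4,3):1·3+3→6, (4,4):0·4+1→1
@5  (5,1):1·1+0→1, (5,2):7·2+1→15, (5,3):6·3+7→25, (5,4):1·4+6→10, (5,5):0·5+1→1
@6  (6,1):1·1+0→1, (6,2):15·2+1→31, (6,3):25·3+15→90, (6,4):10·4+25→65, (6,5):1·5+10→15, (6,6):0·6+1→1
B_5 = ΣS(5,k) = 1+15+25+10+1 = 52
B_6 = ΣS(6,k) = 1+31+90+65+15+1 = 203

52, 203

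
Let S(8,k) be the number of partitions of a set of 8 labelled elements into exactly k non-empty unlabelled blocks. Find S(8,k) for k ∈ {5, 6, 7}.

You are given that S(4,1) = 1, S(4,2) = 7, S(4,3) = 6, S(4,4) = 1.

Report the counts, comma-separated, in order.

r5: T_5,2=2×7+1=15; T_5,3=3×6+7=25; T_5,4=4×1+6=10; T_5,5=5×0+1=1
r6: T_6,3=3×25+15=90; T_6,4=4×10+25=65; T_6,5=5×1+10=15; T_6,6=6×0+1=1
r7: T_7,4=4×65+90=350; T_7,5=5×15+65=140; T_7,6=6×1+15=21; T_7,7=7×0+1=1
r8: T_8,5=5×140+350=1050; T_8,6=6×21+140=266; T_8,7=7×1+21=28
Read S(8,5) = 1050, S(8,6) = 266, S(8,7) = 28.

1050, 266, 28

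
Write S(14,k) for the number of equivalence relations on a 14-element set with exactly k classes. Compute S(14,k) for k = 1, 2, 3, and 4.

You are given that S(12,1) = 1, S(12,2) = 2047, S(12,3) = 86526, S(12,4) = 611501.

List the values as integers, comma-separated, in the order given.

row 13: T[13][1]=1·1+0=1  T[13][2]=2·2047+1=4095  T[13][3]=3·86526+2047=261625  T[13][4]=4·611501+86526=2532530
row 14: T[14][1]=1·1+0=1  T[14][2]=2·4095+1=8191  T[14][3]=3·261625+4095=788970  T[14][4]=4·2532530+261625=10391745
Read S(14,1) = 1, S(14,2) = 8191, S(14,3) = 788970, S(14,4) = 10391745.

1, 8191, 788970, 10391745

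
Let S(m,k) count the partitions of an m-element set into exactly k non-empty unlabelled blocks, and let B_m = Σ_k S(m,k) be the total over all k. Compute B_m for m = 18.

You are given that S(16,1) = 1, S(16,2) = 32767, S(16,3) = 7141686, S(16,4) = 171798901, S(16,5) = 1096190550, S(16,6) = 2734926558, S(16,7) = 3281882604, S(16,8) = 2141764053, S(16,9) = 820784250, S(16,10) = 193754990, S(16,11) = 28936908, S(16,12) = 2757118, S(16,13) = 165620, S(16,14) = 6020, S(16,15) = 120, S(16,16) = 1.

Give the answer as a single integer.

i=17: T(17,1)=0+1·1=1 | T(17,2)=1+2·32767=65535 | T(17,3)=32767+3·7141686=21457825 | T(17,4)=7141686+4·171798901=694337290 | T(17,5)=171798901+5·1096190550=5652751651 | T(17,6)=1096190550+6·2734926558=17505749898 | T(17,7)=2734926558+7·3281882604=25708104786 | T(17,8)=3281882604+8·2141764053=20415995028 | T(17,9)=2141764053+9·820784250=9528822303 | T(17,10)=820784250+10·193754990=2758334150 | T(17,11)=193754990+11·28936908=512060978 | T(17,12)=28936908+12·2757118=62022324 | T(17,13)=2757118+13·165620=4910178 | T(17,14)=165620+14·6020=249900 | T(17,15)=6020+15·120=7820 | T(17,16)=120+16·1=136 | T(17,17)=1+17·0=1
i=18: T(18,1)=0+1·1=1 | T(18,2)=1+2·65535=131071 | T(18,3)=65535+3·21457825=64439010 | T(18,4)=21457825+4·694337290=2798806985 | T(18,5)=694337290+5·5652751651=28958095545 | T(18,6)=5652751651+6·17505749898=110687251039 | T(18,7)=17505749898+7·25708104786=197462483400 | T(18,8)=25708104786+8·20415995028=189036065010 | T(18,9)=20415995028+9·9528822303=106175395755 | T(18,10)=9528822303+10·2758334150=37112163803 | T(18,11)=2758334150+11·512060978=8391004908 | T(18,12)=512060978+12·62022324=1256328866 | T(18,13)=62022324+13·4910178=125854638 | T(18,14)=4910178+14·249900=8408778 | T(18,15)=249900+15·7820=367200 | T(18,16)=7820+16·136=9996 | T(18,17)=136+17·1=153 | T(18,18)=1+18·0=1
B_18 = ΣS(18,k) = 1+131071+64439010+2798806985+28958095545+110687251039+197462483400+189036065010+106175395755+37112163803+8391004908+1256328866+125854638+8408778+367200+9996+153+1 = 682076806159

682076806159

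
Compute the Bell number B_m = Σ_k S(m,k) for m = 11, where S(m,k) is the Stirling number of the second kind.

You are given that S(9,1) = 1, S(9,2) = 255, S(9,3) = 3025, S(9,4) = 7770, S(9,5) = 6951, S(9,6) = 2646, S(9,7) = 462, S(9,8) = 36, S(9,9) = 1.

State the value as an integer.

678570

[10] T[10,1]:1*1+0=1 · T[10,2]:2*255+1=511 · T[10,3]:3*3025+255=9330 · T[10,4]:4*7770+3025=34105 · T[10,5]:5*6951+7770=42525 · T[10,6]:6*2646+6951=22827 · T[10,7]:7*462+2646=5880 · T[10,8]:8*36+462=750 · T[10,9]:9*1+36=45 · T[10,10]:10*0+1=1
[11] T[11,1]:1*1+0=1 · T[11,2]:2*511+1=1023 · T[11,3]:3*9330+511=28501 · T[11,4]:4*34105+9330=145750 · T[11,5]:5*42525+34105=246730 · T[11,6]:6*22827+42525=179487 · T[11,7]:7*5880+22827=63987 · T[11,8]:8*750+5880=11880 · T[11,9]:9*45+750=1155 · T[11,10]:10*1+45=55 · T[11,11]:11*0+1=1
B_11 = ΣS(11,k) = 1+1023+28501+145750+246730+179487+63987+11880+1155+55+1 = 678570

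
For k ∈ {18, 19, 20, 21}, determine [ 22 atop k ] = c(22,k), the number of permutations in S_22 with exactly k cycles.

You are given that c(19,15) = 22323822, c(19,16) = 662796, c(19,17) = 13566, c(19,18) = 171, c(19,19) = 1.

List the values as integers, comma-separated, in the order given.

79721796, 1689765, 25025, 231

r20: T_20,16=19×662796+22323822=34916946; T_20,17=19×13566+662796=920550; T_20,18=19×171+13566=16815; T_20,19=19×1+171=190; T_20,20=19×0+1=1
r21: T_21,17=20×920550+34916946=53327946; T_21,18=20×16815+920550=1256850; T_21,19=20×190+16815=20615; T_21,20=20×1+190=210; T_21,21=20×0+1=1
r22: T_22,18=21×1256850+53327946=79721796; T_22,19=21×20615+1256850=1689765; T_22,20=21×210+20615=25025; T_22,21=21×1+210=231
Read c(22,18) = 79721796, c(22,19) = 1689765, c(22,20) = 25025, c(22,21) = 231.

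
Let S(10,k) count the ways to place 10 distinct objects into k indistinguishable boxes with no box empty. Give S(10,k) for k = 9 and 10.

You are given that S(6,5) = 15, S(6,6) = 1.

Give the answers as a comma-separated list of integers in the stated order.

@7  (7,6):1·6+15→21, (7,7):0·7+1→1
@8  (8,7):1·7+21→28, (8,8):0·8+1→1
@9  (9,8):1·8+28→36, (9,9):0·9+1→1
@10  (10,9):1·9+36→45, (10,10):0·10+1→1
Read S(10,9) = 45, S(10,10) = 1.

45, 1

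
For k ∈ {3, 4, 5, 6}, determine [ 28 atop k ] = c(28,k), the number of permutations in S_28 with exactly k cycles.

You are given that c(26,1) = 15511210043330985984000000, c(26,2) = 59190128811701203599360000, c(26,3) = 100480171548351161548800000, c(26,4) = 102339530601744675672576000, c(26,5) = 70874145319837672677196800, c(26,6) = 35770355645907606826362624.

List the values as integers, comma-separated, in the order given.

row 27: T[27][2]=26·59190128811701203599360000+15511210043330985984000000=1554454559147562279567360000  T[27][3]=26·100480171548351161548800000+59190128811701203599360000=2671674589068831403868160000  T[27][4]=26·102339530601744675672576000+100480171548351161548800000=2761307967193712729035776000  T[27][5]=26·70874145319837672677196800+102339530601744675672576000=1945067308917524165279692800  T[27][6]=26·35770355645907606826362624+70874145319837672677196800=1000903392113435450162625024
row 28: T[28][3]=27·2671674589068831403868160000+1554454559147562279567360000=73689668464006010184007680000  T[28][4]=27·2761307967193712729035776000+2671674589068831403868160000=77226989703299075087834112000  T[28][5]=27·1945067308917524165279692800+2761307967193712729035776000=55278125307966865191587481600  T[28][6]=27·1000903392113435450162625024+1945067308917524165279692800=28969458895980281319670568448
Read c(28,3) = 73689668464006010184007680000, c(28,4) = 77226989703299075087834112000, c(28,5) = 55278125307966865191587481600, c(28,6) = 28969458895980281319670568448.

73689668464006010184007680000, 77226989703299075087834112000, 55278125307966865191587481600, 28969458895980281319670568448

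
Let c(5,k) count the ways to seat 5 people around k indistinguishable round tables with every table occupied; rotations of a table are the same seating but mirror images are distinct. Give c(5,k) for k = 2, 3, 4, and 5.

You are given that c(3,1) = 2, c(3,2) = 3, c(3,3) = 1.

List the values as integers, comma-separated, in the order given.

row 4: T[4][1]=3·2+0=6  T[4][2]=3·3+2=11  T[4][3]=3·1+3=6  T[4][4]=3·0+1=1
row 5: T[5][2]=4·11+6=50  T[5][3]=4·6+11=35  T[5][4]=4·1+6=10  T[5][5]=4·0+1=1
Read c(5,2) = 50, c(5,3) = 35, c(5,4) = 10, c(5,5) = 1.

50, 35, 10, 1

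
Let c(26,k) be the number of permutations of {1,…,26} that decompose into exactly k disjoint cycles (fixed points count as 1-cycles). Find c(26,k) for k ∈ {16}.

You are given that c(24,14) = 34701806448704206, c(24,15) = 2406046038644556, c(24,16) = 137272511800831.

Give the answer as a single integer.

234961569422786050

r25: T_25,15=24×2406046038644556+34701806448704206=92446911376173550; T_25,16=24×137272511800831+2406046038644556=5700586321864500
r26: T_26,16=25×5700586321864500+92446911376173550=234961569422786050
Read c(26,16) = 234961569422786050.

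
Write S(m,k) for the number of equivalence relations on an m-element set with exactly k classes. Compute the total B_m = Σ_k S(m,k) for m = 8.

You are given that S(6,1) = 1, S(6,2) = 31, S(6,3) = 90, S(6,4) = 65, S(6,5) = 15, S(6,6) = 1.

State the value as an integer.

@7  (7,1):1·1+0→1, (7,2):31·2+1→63, (7,3):90·3+31→301, (7,4):65·4+90→350, (7,5):15·5+65→140, (7,6):1·6+15→21, (7,7):0·7+1→1
@8  (8,1):1·1+0→1, (8,2):63·2+1→127, (8,3):301·3+63→966, (8,4):350·4+301→1701, (8,5):140·5+350→1050, (8,6):21·6+140→266, (8,7):1·7+21→28, (8,8):0·8+1→1
B_8 = ΣS(8,k) = 1+127+966+1701+1050+266+28+1 = 4140

4140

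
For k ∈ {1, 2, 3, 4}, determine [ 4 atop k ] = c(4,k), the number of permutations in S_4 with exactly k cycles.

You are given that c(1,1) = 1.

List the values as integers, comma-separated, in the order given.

6, 11, 6, 1

row 2: T[2][1]=1·1+0=1  T[2][2]=1·0+1=1
row 3: T[3][1]=2·1+0=2  T[3][2]=2·1+1=3  T[3][3]=2·0+1=1
row 4: T[4][1]=3·2+0=6  T[4][2]=3·3+2=11  T[4][3]=3·1+3=6  T[4][4]=3·0+1=1
Read c(4,1) = 6, c(4,2) = 11, c(4,3) = 6, c(4,4) = 1.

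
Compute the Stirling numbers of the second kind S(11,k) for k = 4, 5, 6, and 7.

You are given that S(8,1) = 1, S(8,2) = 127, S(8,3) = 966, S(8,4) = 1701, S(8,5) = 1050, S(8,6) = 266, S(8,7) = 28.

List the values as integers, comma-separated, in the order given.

row 9: T[9][2]=2·127+1=255  T[9][3]=3·966+127=3025  T[9][4]=4·1701+966=7770  T[9][5]=5·1050+1701=6951  T[9][6]=6·266+1050=2646  T[9][7]=7·28+266=462
row 10: T[10][3]=3·3025+255=9330  T[10][4]=4·7770+3025=34105  T[10][5]=5·6951+7770=42525  T[10][6]=6·2646+6951=22827  T[10][7]=7·462+2646=5880
row 11: T[11][4]=4·34105+9330=145750  T[11][5]=5·42525+34105=246730  T[11][6]=6·22827+42525=179487  T[11][7]=7·5880+22827=63987
Read S(11,4) = 145750, S(11,5) = 246730, S(11,6) = 179487, S(11,7) = 63987.

145750, 246730, 179487, 63987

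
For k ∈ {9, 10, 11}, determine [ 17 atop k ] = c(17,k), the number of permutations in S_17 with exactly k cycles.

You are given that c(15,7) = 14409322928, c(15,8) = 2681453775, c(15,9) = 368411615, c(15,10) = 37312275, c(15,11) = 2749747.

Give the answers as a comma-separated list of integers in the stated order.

185953177553, 23057159840, 2185031420

@16  (16,8):2681453775·15+14409322928→54631129553, (16,9):368411615·15+2681453775→8207628000, (16,10):37312275·15+368411615→928095740, (16,11):2749747·15+37312275→78558480
@17  (17,9):8207628000·16+54631129553→185953177553, (17,10):928095740·16+8207628000→23057159840, (17,11):78558480·16+928095740→2185031420
Read c(17,9) = 185953177553, c(17,10) = 23057159840, c(17,11) = 2185031420.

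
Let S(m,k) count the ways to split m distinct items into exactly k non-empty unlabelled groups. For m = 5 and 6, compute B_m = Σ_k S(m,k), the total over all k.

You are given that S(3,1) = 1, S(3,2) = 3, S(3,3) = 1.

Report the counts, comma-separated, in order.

52, 203

@4  (4,1):1·1+0→1, (4,2):3·2+1→7, (4,3):1·3+3→6, (4,4):0·4+1→1
@5  (5,1):1·1+0→1, (5,2):7·2+1→15, (5,3):6·3+7→25, (5,4):1·4+6→10, (5,5):0·5+1→1
@6  (6,1):1·1+0→1, (6,2):15·2+1→31, (6,3):25·3+15→90, (6,4):10·4+25→65, (6,5):1·5+10→15, (6,6):0·6+1→1
B_5 = ΣS(5,k) = 1+15+25+10+1 = 52
B_6 = ΣS(6,k) = 1+31+90+65+15+1 = 203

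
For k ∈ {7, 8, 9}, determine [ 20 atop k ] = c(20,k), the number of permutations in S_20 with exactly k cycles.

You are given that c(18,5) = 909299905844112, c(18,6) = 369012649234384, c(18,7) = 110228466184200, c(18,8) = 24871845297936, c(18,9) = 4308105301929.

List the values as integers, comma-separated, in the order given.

52260903362512720, 12953636989943896, 2503858755467550

@19  (19,6):369012649234384·18+909299905844112→7551527592063024, (19,7):110228466184200·18+369012649234384→2353125040549984, (19,8):24871845297936·18+110228466184200→557921681547048, (19,9):4308105301929·18+24871845297936→102417740732658
@20  (20,7):2353125040549984·19+7551527592063024→52260903362512720, (20,8):557921681547048·19+2353125040549984→12953636989943896, (20,9):102417740732658·19+557921681547048→2503858755467550
Read c(20,7) = 52260903362512720, c(20,8) = 12953636989943896, c(20,9) = 2503858755467550.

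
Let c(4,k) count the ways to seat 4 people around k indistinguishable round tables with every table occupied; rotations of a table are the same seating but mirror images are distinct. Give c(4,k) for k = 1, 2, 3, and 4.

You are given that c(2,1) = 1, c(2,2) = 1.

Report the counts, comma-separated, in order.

6, 11, 6, 1

@3  (3,1):1·2+0→2, (3,2):1·2+1→3, (3,3):0·2+1→1
@4  (4,1):2·3+0→6, (4,2):3·3+2→11, (4,3):1·3+3→6, (4,4):0·3+1→1
Read c(4,1) = 6, c(4,2) = 11, c(4,3) = 6, c(4,4) = 1.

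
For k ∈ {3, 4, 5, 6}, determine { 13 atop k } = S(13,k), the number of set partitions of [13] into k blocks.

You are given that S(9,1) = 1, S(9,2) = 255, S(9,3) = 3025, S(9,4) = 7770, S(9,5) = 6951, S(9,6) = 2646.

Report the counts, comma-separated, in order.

261625, 2532530, 7508501, 9321312

@10  (10,1):1·1+0→1, (10,2):255·2+1→511, (10,3):3025·3+255→9330, (10,4):7770·4+3025→34105, (10,5):6951·5+7770→42525, (10,6):2646·6+6951→22827
@11  (11,1):1·1+0→1, (11,2):511·2+1→1023, (11,3):9330·3+511→28501, (11,4):34105·4+9330→145750, (11,5):42525·5+34105→246730, (11,6):22827·6+42525→179487
@12  (12,2):1023·2+1→2047, (12,3):28501·3+1023→86526, (12,4):145750·4+28501→611501, (12,5):246730·5+145750→1379400, (12,6):179487·6+246730→1323652
@13  (13,3):86526·3+2047→261625, (13,4):611501·4+86526→2532530, (13,5):1379400·5+611501→7508501, (13,6):1323652·6+1379400→9321312
Read S(13,3) = 261625, S(13,4) = 2532530, S(13,5) = 7508501, S(13,6) = 9321312.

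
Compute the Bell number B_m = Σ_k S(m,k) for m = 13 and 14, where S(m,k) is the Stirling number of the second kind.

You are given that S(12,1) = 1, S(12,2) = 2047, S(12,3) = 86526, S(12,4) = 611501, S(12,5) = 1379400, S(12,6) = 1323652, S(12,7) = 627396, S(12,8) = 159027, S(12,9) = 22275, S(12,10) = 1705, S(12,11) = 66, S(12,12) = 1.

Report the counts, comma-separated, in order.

27644437, 190899322

i=13: T(13,1)=0+1·1=1 | T(13,2)=1+2·2047=4095 | T(13,3)=2047+3·86526=261625 | T(13,4)=86526+4·611501=2532530 | T(13,5)=611501+5·1379400=7508501 | T(13,6)=1379400+6·1323652=9321312 | T(13,7)=1323652+7·627396=5715424 | T(13,8)=627396+8·159027=1899612 | T(13,9)=159027+9·22275=359502 | T(13,10)=22275+10·1705=39325 | T(13,11)=1705+11·66=2431 | T(13,12)=66+12·1=78 | T(13,13)=1+13·0=1
i=14: T(14,1)=0+1·1=1 | T(14,2)=1+2·4095=8191 | T(14,3)=4095+3·261625=788970 | T(14,4)=261625+4·2532530=10391745 | T(14,5)=2532530+5·7508501=40075035 | T(14,6)=7508501+6·9321312=63436373 | T(14,7)=9321312+7·5715424=49329280 | T(14,8)=5715424+8·1899612=20912320 | T(14,9)=1899612+9·359502=5135130 | T(14,10)=359502+10·39325=752752 | T(14,11)=39325+11·2431=66066 | T(14,12)=2431+12·78=3367 | T(14,13)=78+13·1=91 | T(14,14)=1+14·0=1
B_13 = ΣS(13,k) = 1+4095+261625+2532530+7508501+9321312+5715424+1899612+359502+39325+2431+78+1 = 27644437
B_14 = ΣS(14,k) = 1+8191+788970+10391745+40075035+63436373+49329280+20912320+5135130+752752+66066+3367+91+1 = 190899322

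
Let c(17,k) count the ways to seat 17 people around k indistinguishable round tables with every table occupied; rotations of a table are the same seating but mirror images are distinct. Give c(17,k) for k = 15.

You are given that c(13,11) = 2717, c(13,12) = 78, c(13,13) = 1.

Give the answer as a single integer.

8500

r14: T_14,12=13×78+2717=3731; T_14,13=13×1+78=91; T_14,14=13×0+1=1
r15: T_15,13=14×91+3731=5005; T_15,14=14×1+91=105; T_15,15=14×0+1=1
r16: T_16,14=15×105+5005=6580; T_16,15=15×1+105=120
r17: T_17,15=16×120+6580=8500
Read c(17,15) = 8500.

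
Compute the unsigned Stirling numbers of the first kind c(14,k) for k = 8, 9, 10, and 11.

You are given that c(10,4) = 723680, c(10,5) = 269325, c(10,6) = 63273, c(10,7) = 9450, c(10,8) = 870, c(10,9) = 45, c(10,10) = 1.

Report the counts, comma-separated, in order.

r11: T_11,5=10×269325+723680=3416930; T_11,6=10×63273+269325=902055; T_11,7=10×9450+63273=157773; T_11,8=10×870+9450=18150; T_11,9=10×45+870=1320; T_11,10=10×1+45=55; T_11,11=10×0+1=1
r12: T_12,6=11×902055+3416930=13339535; T_12,7=11×157773+902055=2637558; T_12,8=11×18150+157773=357423; T_12,9=11×1320+18150=32670; T_12,10=11×55+1320=1925; T_12,11=11×1+55=66
r13: T_13,7=12×2637558+13339535=44990231; T_13,8=12×357423+2637558=6926634; T_13,9=12×32670+357423=749463; T_13,10=12×1925+32670=55770; T_13,11=12×66+1925=2717
r14: T_14,8=13×6926634+44990231=135036473; T_14,9=13×749463+6926634=16669653; T_14,10=13×55770+749463=1474473; T_14,11=13×2717+55770=91091
Read c(14,8) = 135036473, c(14,9) = 16669653, c(14,10) = 1474473, c(14,11) = 91091.

135036473, 16669653, 1474473, 91091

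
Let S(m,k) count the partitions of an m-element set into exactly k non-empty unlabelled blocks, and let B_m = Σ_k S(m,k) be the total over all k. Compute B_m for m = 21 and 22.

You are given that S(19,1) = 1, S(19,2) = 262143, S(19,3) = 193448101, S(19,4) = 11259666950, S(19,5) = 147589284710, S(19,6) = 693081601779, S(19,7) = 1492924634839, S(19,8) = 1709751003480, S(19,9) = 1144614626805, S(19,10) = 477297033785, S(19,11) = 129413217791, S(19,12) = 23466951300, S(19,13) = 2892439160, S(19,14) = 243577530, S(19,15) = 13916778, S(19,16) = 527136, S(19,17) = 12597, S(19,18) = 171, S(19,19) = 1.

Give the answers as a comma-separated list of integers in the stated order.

[20] T[20,1]:1*1+0=1 · T[20,2]:2*262143+1=524287 · T[20,3]:3*193448101+262143=580606446 · T[20,4]:4*11259666950+193448101=45232115901 · T[20,5]:5*147589284710+11259666950=749206090500 · T[20,6]:6*693081601779+147589284710=4306078895384 · T[20,7]:7*1492924634839+693081601779=11143554045652 · T[20,8]:8*1709751003480+1492924634839=15170932662679 · T[20,9]:9*1144614626805+1709751003480=12011282644725 · T[20,10]:10*477297033785+1144614626805=5917584964655 · T[20,11]:11*129413217791+477297033785=1900842429486 · T[20,12]:12*23466951300+129413217791=411016633391 · T[20,13]:13*2892439160+23466951300=61068660380 · T[20,14]:14*243577530+2892439160=6302524580 · T[20,15]:15*13916778+243577530=452329200 · T[20,16]:16*527136+13916778=22350954 · T[20,17]:17*12597+527136=741285 · T[20,18]:18*171+12597=15675 · T[20,19]:19*1+171=190 · T[20,20]:20*0+1=1
[21] T[21,1]:1*1+0=1 · T[21,2]:2*524287+1=1048575 · T[21,3]:3*580606446+524287=1742343625 · T[21,4]:4*45232115901+580606446=181509070050 · T[21,5]:5*749206090500+45232115901=3791262568401 · T[21,6]:6*4306078895384+749206090500=26585679462804 · T[21,7]:7*11143554045652+4306078895384=82310957214948 · T[21,8]:8*15170932662679+11143554045652=132511015347084 · T[21,9]:9*12011282644725+15170932662679=123272476465204 · T[21,10]:10*5917584964655+12011282644725=71187132291275 · T[21,11]:11*1900842429486+5917584964655=26826851689001 · T[21,12]:12*411016633391+1900842429486=6833042030178 · T[21,13]:13*61068660380+411016633391=1204909218331 · T[21,14]:14*6302524580+61068660380=149304004500 · T[21,15]:15*452329200+6302524580=13087462580 · T[21,16]:16*22350954+452329200=809944464 · T[21,17]:17*741285+22350954=34952799 · T[21,18]:18*15675+741285=1023435 · T[21,19]:19*190+15675=19285 · T[21,20]:20*1+190=210 · T[21,21]:21*0+1=1
[22] T[22,1]:1*1+0=1 · T[22,2]:2*1048575+1=2097151 · T[22,3]:3*1742343625+1048575=5228079450 · T[22,4]:4*181509070050+1742343625=727778623825 · T[22,5]:5*3791262568401+181509070050=19137821912055 · T[22,6]:6*26585679462804+3791262568401=163305339345225 · T[22,7]:7*82310957214948+26585679462804=602762379967440 · T[22,8]:8*132511015347084+82310957214948=1142399079991620 · T[22,9]:9*123272476465204+132511015347084=1241963303533920 · T[22,10]:10*71187132291275+123272476465204=835143799377954 · T[22,11]:11*26826851689001+71187132291275=366282500870286 · T[22,12]:12*6833042030178+26826851689001=108823356051137 · T[22,13]:13*1204909218331+6833042030178=22496861868481 · T[22,14]:14*149304004500+1204909218331=3295165281331 · T[22,15]:15*13087462580+149304004500=345615943200 · T[22,16]:16*809944464+13087462580=26046574004 · T[22,17]:17*34952799+809944464=1404142047 · T[22,18]:18*1023435+34952799=53374629 · T[22,19]:19*19285+1023435=1389850 · T[22,20]:20*210+19285=23485 · T[22,21]:21*1+210=231 · T[22,22]:22*0+1=1
B_21 = ΣS(21,k) = 1+1048575+1742343625+181509070050+3791262568401+26585679462804+82310957214948+132511015347084+123272476465204+71187132291275+26826851689001+6833042030178+1204909218331+149304004500+13087462580+809944464+34952799+1023435+19285+210+1 = 474869816156751
B_22 = ΣS(22,k) = 1+2097151+5228079450+727778623825+19137821912055+163305339345225+602762379967440+1142399079991620+1241963303533920+835143799377954+366282500870286+108823356051137+22496861868481+3295165281331+345615943200+26046574004+1404142047+53374629+1389850+23485+231+1 = 4506715738447323

474869816156751, 4506715738447323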